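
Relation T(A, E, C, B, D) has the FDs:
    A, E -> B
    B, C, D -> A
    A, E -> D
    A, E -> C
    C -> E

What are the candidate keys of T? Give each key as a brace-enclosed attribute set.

{A, C}, {A, E}, {B, C, D}

{A, C} is a candidate key since {A, C}⁺ = {A, B, C, D, E} covers every attribute.
{A, E} is a candidate key since {A, E}⁺ = {A, B, C, D, E} covers every attribute.
{B, C, D} is a candidate key since {B, C, D}⁺ = {A, B, C, D, E} covers every attribute.
No proper subset of any of these is a key, and no other minimal superkey exists.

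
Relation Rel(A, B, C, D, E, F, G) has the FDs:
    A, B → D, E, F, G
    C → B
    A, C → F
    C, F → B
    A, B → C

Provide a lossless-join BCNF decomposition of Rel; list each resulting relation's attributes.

Candidate keys of the original relation: {A, B}, {A, C}.
In {A, B, C, D, E, F, G}, {C} is not a superkey ({C}⁺ restricted to this set is {B, C}), so split on C → B into {B, C} and {A, C, D, E, F, G}.
{B, C} is in BCNF.
{A, C, D, E, F, G} is in BCNF.

{A, C, D, E, F, G}; {B, C}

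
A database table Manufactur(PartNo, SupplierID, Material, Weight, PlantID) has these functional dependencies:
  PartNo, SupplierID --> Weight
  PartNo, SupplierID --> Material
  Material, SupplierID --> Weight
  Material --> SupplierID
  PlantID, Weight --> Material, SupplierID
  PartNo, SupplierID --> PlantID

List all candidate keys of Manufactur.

No FD produces {PartNo}, so it must be in every candidate key.
Closure of {Material, PartNo} is {Material, PartNo, PlantID, SupplierID, Weight}, the whole schema; {Material, PartNo} is a candidate key.
Closure of {PartNo, SupplierID} is {Material, PartNo, PlantID, SupplierID, Weight}, the whole schema; {PartNo, SupplierID} is a candidate key.
Closure of {PartNo, PlantID, Weight} is {Material, PartNo, PlantID, SupplierID, Weight}, the whole schema; {PartNo, PlantID, Weight} is a candidate key.
No proper subset of any of these is a key, and no other minimal superkey exists.

{Material, PartNo}, {PartNo, PlantID, Weight}, {PartNo, SupplierID}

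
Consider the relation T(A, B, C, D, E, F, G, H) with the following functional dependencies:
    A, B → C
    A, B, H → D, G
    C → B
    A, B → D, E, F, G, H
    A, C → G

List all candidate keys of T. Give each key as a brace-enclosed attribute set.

Attributes never on any right-hand side: {A} — every candidate key must contain it.
{A, B}⁺ = {A, B, C, D, E, F, G, H}, which is every attribute, so {A, B} is a candidate key.
{A, C}⁺ = {A, B, C, D, E, F, G, H}, which is every attribute, so {A, C} is a candidate key.
These are minimal and exhaustive — every other superkey contains one of them.

{A, B}, {A, C}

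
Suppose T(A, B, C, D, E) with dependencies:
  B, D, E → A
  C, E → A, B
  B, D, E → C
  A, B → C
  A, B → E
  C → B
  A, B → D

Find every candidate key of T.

{A, B}⁺ = {A, B, C, D, E}, which is every attribute, so {A, B} is a candidate key.
{A, C}⁺ = {A, B, C, D, E}, which is every attribute, so {A, C} is a candidate key.
{C, E}⁺ = {A, B, C, D, E}, which is every attribute, so {C, E} is a candidate key.
{B, D, E}⁺ = {A, B, C, D, E}, which is every attribute, so {B, D, E} is a candidate key.
No proper subset of any of these is a key, and no other minimal superkey exists.

{A, B}, {A, C}, {B, D, E}, {C, E}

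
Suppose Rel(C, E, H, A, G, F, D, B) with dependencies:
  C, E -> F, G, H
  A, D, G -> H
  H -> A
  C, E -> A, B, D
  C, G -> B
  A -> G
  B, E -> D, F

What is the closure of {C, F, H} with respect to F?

{A, B, C, F, G, H}

Start with {C, F, H}.
H -> A applies; add {A} → now {A, C, F, H}.
A -> G applies; add {G} → now {A, C, F, G, H}.
C, G -> B applies; add {B} → now {A, B, C, F, G, H}.
No further FD applies.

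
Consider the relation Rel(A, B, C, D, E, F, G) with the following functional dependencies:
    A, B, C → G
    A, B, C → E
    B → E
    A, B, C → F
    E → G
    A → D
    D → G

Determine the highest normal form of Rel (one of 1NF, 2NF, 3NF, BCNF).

Candidate key: {A, B, C}. Prime attributes: {A, B, C}.
B → E: {B}⁺ = {B, E, G}, which is not all of the attributes, so the left side is not a superkey — BCNF is violated.
B → E determines the non-prime attribute {E} from a non-superkey — 3NF is violated.
The proper key subset {A} of {A, B, C} determines non-prime {D, G}, so the relation is not even in 2NF.

1NF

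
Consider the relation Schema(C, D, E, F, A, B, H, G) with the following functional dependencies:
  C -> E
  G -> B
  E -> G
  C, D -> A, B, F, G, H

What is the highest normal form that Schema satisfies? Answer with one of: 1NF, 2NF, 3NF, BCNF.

Candidate key: {C, D}. Prime attributes: {C, D}.
C -> E: {C}⁺ = {B, C, E, G}, which is not all of the attributes, so the left side is not a superkey — BCNF is violated.
Because {E} is non-prime and the left side of C -> E is not a superkey, the relation is not in 3NF.
Since {C} ⊂ {C, D} and {C}⁺ ⊇ {B, E, G} with {B, E, G} non-prime, there is a partial dependency; 2NF fails.

1NF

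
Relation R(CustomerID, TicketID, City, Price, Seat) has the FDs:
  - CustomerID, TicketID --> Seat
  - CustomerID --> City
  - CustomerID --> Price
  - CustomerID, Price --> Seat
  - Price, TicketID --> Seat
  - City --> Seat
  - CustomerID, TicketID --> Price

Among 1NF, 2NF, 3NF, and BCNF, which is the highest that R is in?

1NF

Candidate key: {CustomerID, TicketID}. Prime attributes: {CustomerID, TicketID}.
CustomerID --> City breaks BCNF: {CustomerID}⁺ = {City, CustomerID, Price, Seat}, so {CustomerID} is not a superkey.
CustomerID --> City has non-prime {City} on the right and a non-superkey on the left, so 3NF fails.
The proper key subset {CustomerID} of {CustomerID, TicketID} determines non-prime {City, Price, Seat}, so the relation is not even in 2NF.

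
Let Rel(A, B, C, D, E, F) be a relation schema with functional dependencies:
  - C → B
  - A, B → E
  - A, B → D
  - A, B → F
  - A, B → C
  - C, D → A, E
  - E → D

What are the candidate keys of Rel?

{A, B}, {A, C}, {C, D}, {C, E}

{A, B}⁺ = {A, B, C, D, E, F} — all of the relation — so {A, B} is a candidate key.
{A, C}⁺ = {A, B, C, D, E, F} — all of the relation — so {A, C} is a candidate key.
{C, D}⁺ = {A, B, C, D, E, F} — all of the relation — so {C, D} is a candidate key.
{C, E}⁺ = {A, B, C, D, E, F} — all of the relation — so {C, E} is a candidate key.
These are minimal and exhaustive — every other superkey contains one of them.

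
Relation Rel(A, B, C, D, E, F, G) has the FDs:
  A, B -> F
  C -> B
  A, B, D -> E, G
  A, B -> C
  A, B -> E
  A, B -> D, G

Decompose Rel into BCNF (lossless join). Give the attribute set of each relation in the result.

Candidate keys of the original relation: {A, B}, {A, C}.
{A, B, C, D, E, F, G}: {C} determines {B, C} here but is not a superkey — split on C -> B, giving {B, C} and {A, C, D, E, F, G}.
{B, C} is in BCNF.
{A, C, D, E, F, G} is in BCNF.

{A, C, D, E, F, G}; {B, C}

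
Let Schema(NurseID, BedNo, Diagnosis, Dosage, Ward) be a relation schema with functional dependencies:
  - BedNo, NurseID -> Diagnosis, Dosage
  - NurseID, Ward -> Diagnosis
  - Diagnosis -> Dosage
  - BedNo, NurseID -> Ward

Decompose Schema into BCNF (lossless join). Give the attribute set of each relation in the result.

{BedNo, NurseID, Ward}; {Diagnosis, Dosage}; {Diagnosis, NurseID, Ward}

Candidate key of the original relation: {BedNo, NurseID}.
In {BedNo, Diagnosis, Dosage, NurseID, Ward}, {NurseID, Ward} is not a superkey ({NurseID, Ward}⁺ restricted to this set is {Diagnosis, Dosage, NurseID, Ward}), so split on NurseID, Ward -> Diagnosis, Dosage into {Diagnosis, Dosage, NurseID, Ward} and {BedNo, NurseID, Ward}.
In {Diagnosis, Dosage, NurseID, Ward}, {Diagnosis} is not a superkey ({Diagnosis}⁺ restricted to this set is {Diagnosis, Dosage}), so split on Diagnosis -> Dosage into {Diagnosis, Dosage} and {Diagnosis, NurseID, Ward}.
{Diagnosis, Dosage}: every determinant is a superkey — BCNF.
{Diagnosis, NurseID, Ward}: every determinant is a superkey — BCNF.
{BedNo, NurseID, Ward}: every determinant is a superkey — BCNF.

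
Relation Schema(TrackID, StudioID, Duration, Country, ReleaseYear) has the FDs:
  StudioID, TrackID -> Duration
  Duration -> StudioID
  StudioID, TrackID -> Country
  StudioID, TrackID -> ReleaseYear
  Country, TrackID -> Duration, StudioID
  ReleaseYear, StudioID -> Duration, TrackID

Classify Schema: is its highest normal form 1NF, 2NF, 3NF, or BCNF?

3NF

Candidate keys: {Country, TrackID}, {Duration, ReleaseYear}, {Duration, TrackID}, {ReleaseYear, StudioID}, {StudioID, TrackID}. Prime attributes: {Country, Duration, ReleaseYear, StudioID, TrackID}.
Duration -> StudioID breaks BCNF: {Duration}⁺ = {Duration, StudioID}, so {Duration} is not a superkey.
Its right-hand attributes {StudioID} are all prime, as are those of every other non-superkey FD — the relation is in 3NF.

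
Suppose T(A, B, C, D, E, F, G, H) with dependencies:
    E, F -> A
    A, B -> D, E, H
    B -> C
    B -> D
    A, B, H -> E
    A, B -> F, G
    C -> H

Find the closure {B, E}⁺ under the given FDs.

{B, C, D, E, H}

Start with {B, E}.
B -> C applies; add {C} → now {B, C, E}.
B -> D applies; add {D} → now {B, C, D, E}.
C -> H applies; add {H} → now {B, C, D, E, H}.
No further FD applies.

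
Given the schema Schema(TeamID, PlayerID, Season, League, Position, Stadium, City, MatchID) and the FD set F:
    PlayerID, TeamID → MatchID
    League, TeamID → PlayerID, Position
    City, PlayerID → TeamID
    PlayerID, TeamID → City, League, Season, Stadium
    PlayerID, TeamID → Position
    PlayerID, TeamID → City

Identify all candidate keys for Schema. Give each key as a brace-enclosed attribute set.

{City, PlayerID}, {League, TeamID}, {PlayerID, TeamID}

Closure of {City, PlayerID} is {City, League, MatchID, PlayerID, Position, Season, Stadium, TeamID}, the whole schema; {City, PlayerID} is a candidate key.
Closure of {League, TeamID} is {City, League, MatchID, PlayerID, Position, Season, Stadium, TeamID}, the whole schema; {League, TeamID} is a candidate key.
Closure of {PlayerID, TeamID} is {City, League, MatchID, PlayerID, Position, Season, Stadium, TeamID}, the whole schema; {PlayerID, TeamID} is a candidate key.
Any other superkey properly contains one of these, so there are no further candidate keys.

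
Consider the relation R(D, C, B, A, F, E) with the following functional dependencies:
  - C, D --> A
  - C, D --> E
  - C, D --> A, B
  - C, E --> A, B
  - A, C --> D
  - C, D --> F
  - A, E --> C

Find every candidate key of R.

{A, C}, {A, E}, {C, D}, {C, E}

{A, C} is a candidate key since {A, C}⁺ = {A, B, C, D, E, F} covers every attribute.
{A, E} is a candidate key since {A, E}⁺ = {A, B, C, D, E, F} covers every attribute.
{C, D} is a candidate key since {C, D}⁺ = {A, B, C, D, E, F} covers every attribute.
{C, E} is a candidate key since {C, E}⁺ = {A, B, C, D, E, F} covers every attribute.
These are minimal and exhaustive — every other superkey contains one of them.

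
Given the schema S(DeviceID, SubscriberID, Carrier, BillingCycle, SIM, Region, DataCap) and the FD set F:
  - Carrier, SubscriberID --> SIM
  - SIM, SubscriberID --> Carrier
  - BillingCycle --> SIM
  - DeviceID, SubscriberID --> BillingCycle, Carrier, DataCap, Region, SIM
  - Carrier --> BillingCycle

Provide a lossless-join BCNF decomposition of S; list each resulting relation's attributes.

{BillingCycle, Carrier}; {BillingCycle, SIM}; {Carrier, DataCap, DeviceID, Region, SubscriberID}

Candidate key of the original relation: {DeviceID, SubscriberID}.
{BillingCycle, Carrier, DataCap, DeviceID, Region, SIM, SubscriberID}: {Carrier, SubscriberID} determines {BillingCycle, Carrier, SIM, SubscriberID} here but is not a superkey — split on Carrier, SubscriberID --> BillingCycle, SIM, giving {BillingCycle, Carrier, SIM, SubscriberID} and {Carrier, DataCap, DeviceID, Region, SubscriberID}.
{BillingCycle, Carrier, SIM, SubscriberID}: {BillingCycle} determines {BillingCycle, SIM} here but is not a superkey — split on BillingCycle --> SIM, giving {BillingCycle, SIM} and {BillingCycle, Carrier, SubscriberID}.
{BillingCycle, SIM} has no BCNF violation.
{BillingCycle, Carrier, SubscriberID}: {Carrier} determines {BillingCycle, Carrier} here but is not a superkey — split on Carrier --> BillingCycle, giving {BillingCycle, Carrier} and {Carrier, SubscriberID}.
{BillingCycle, Carrier} has no BCNF violation.
{Carrier, SubscriberID} has no BCNF violation.
{Carrier, DataCap, DeviceID, Region, SubscriberID} has no BCNF violation.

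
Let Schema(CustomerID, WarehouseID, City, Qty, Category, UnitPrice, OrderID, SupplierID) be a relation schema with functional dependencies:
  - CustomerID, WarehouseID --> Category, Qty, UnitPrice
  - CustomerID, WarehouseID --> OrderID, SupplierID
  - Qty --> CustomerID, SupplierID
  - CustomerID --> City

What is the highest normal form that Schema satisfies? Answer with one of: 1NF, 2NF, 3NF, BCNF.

Candidate keys: {CustomerID, WarehouseID}, {Qty, WarehouseID}. Prime attributes: {CustomerID, Qty, WarehouseID}.
Qty --> CustomerID, SupplierID: {Qty}⁺ = {City, CustomerID, Qty, SupplierID}, which is not all of the attributes, so the left side is not a superkey — BCNF is violated.
Qty --> CustomerID, SupplierID has non-prime {SupplierID} on the right and a non-superkey on the left, so 3NF fails.
The proper key subset {CustomerID} of {CustomerID, WarehouseID} determines non-prime {City}, so the relation is not even in 2NF.

1NF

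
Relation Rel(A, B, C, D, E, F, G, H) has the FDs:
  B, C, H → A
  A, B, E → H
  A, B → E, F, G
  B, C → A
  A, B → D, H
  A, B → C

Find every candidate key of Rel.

{A, B}, {B, C}

No FD produces {B}, so it must be in every candidate key.
Closure of {A, B} is {A, B, C, D, E, F, G, H}, the whole schema; {A, B} is a candidate key.
Closure of {B, C} is {A, B, C, D, E, F, G, H}, the whole schema; {B, C} is a candidate key.
These are minimal and exhaustive — every other superkey contains one of them.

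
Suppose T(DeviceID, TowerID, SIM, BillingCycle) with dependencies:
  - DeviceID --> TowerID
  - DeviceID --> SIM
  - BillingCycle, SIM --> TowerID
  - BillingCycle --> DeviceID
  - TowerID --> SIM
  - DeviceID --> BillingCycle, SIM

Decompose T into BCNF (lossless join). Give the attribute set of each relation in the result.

{BillingCycle, DeviceID, TowerID}; {SIM, TowerID}

Candidate keys of the original relation: {BillingCycle}, {DeviceID}.
{BillingCycle, DeviceID, SIM, TowerID}: {TowerID} determines {SIM, TowerID} here but is not a superkey — split on TowerID --> SIM, giving {SIM, TowerID} and {BillingCycle, DeviceID, TowerID}.
{SIM, TowerID} has no BCNF violation.
{BillingCycle, DeviceID, TowerID} has no BCNF violation.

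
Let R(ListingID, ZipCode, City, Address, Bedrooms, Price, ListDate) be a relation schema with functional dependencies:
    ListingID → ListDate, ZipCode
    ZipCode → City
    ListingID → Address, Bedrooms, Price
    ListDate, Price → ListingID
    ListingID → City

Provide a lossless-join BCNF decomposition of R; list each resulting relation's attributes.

{Address, Bedrooms, ListDate, ListingID, Price, ZipCode}; {City, ZipCode}

Candidate keys of the original relation: {ListDate, Price}, {ListingID}.
In {Address, Bedrooms, City, ListDate, ListingID, Price, ZipCode}, {ZipCode} is not a superkey ({ZipCode}⁺ restricted to this set is {City, ZipCode}), so split on ZipCode → City into {City, ZipCode} and {Address, Bedrooms, ListDate, ListingID, Price, ZipCode}.
{City, ZipCode} is in BCNF.
{Address, Bedrooms, ListDate, ListingID, Price, ZipCode} is in BCNF.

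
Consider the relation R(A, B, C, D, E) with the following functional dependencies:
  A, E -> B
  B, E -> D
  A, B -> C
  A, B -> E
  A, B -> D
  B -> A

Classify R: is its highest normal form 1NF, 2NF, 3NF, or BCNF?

BCNF

Candidate keys: {A, E}, {B}. Prime attributes: {A, B, E}.
The left-hand side of every FD is a superkey, so BCNF is satisfied.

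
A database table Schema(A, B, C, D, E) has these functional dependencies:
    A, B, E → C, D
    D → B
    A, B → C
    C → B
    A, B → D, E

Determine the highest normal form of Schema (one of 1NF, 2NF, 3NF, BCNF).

3NF

Candidate keys: {A, B}, {A, C}, {A, D}. Prime attributes: {A, B, C, D}.
For D → B we have {D}⁺ = {B, D}; {D} is not a superkey, so BCNF fails.
But every attribute on its right side ({B}) is prime, and the same holds for every other non-superkey FD, so 3NF still holds.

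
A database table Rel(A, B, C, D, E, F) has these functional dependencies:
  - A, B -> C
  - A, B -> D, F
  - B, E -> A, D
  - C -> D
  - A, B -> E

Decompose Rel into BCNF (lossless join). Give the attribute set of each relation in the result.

Candidate keys of the original relation: {A, B}, {B, E}.
In {A, B, C, D, E, F}, {C} is not a superkey ({C}⁺ restricted to this set is {C, D}), so split on C -> D into {C, D} and {A, B, C, E, F}.
{C, D} is in BCNF.
{A, B, C, E, F} is in BCNF.

{A, B, C, E, F}; {C, D}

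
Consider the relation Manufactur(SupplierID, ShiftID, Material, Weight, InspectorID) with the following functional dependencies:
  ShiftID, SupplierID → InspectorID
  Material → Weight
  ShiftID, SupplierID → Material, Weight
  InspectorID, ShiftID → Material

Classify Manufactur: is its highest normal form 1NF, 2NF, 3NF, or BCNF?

Candidate key: {ShiftID, SupplierID}. Prime attributes: {ShiftID, SupplierID}.
Material → Weight breaks BCNF: {Material}⁺ = {Material, Weight}, so {Material} is not a superkey.
Material → Weight determines the non-prime attribute {Weight} from a non-superkey — 3NF is violated.
No non-prime attribute depends on a proper subset of any candidate key, so 2NF holds.

2NF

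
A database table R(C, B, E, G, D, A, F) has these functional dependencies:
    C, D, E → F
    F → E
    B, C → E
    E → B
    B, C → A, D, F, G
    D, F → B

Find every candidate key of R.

{C} never appears on the right of any FD, so every key must include it.
Closure of {B, C} is {A, B, C, D, E, F, G}, the whole schema; {B, C} is a candidate key.
Closure of {C, E} is {A, B, C, D, E, F, G}, the whole schema; {C, E} is a candidate key.
Closure of {C, F} is {A, B, C, D, E, F, G}, the whole schema; {C, F} is a candidate key.
Any other superkey properly contains one of these, so there are no further candidate keys.

{B, C}, {C, E}, {C, F}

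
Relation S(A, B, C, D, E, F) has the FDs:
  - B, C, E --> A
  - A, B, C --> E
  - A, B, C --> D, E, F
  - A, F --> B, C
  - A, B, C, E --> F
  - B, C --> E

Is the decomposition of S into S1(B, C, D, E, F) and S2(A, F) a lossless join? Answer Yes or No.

No

Common attributes: {F}; their closure is {F}.
Neither S1 nor S2 is contained in that closure, so the decomposition is lossy.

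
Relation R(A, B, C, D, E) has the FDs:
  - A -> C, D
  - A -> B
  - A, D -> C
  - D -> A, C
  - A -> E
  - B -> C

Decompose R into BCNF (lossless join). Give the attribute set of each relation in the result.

Candidate keys of the original relation: {A}, {D}.
In {A, B, C, D, E}, {B} is not a superkey ({B}⁺ restricted to this set is {B, C}), so split on B -> C into {B, C} and {A, B, D, E}.
{B, C} has no BCNF violation.
{A, B, D, E} has no BCNF violation.

{A, B, D, E}; {B, C}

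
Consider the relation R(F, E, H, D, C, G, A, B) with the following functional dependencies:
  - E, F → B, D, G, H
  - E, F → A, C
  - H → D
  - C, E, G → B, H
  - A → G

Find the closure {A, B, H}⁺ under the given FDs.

{A, B, D, G, H}

Start with {A, B, H}.
H → D applies; add {D} → now {A, B, D, H}.
A → G applies; add {G} → now {A, B, D, G, H}.
No further FD applies.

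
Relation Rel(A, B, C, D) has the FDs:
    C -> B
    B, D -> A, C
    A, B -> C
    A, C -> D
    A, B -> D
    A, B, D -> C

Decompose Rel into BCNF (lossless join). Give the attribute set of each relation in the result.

Candidate keys of the original relation: {A, B}, {A, C}, {B, D}, {C, D}.
Within {A, B, C, D}: {C}⁺ ∩ {A, B, C, D} = {B, C}, not the whole set, so C -> B violates BCNF; decompose into {B, C} and {A, C, D}.
{B, C} has no BCNF violation.
{A, C, D} has no BCNF violation.

{A, C, D}; {B, C}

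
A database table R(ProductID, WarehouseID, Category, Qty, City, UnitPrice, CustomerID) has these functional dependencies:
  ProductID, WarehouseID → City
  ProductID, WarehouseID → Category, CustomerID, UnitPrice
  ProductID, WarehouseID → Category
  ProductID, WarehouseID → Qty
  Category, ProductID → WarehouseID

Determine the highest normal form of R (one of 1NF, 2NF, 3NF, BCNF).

Candidate keys: {Category, ProductID}, {ProductID, WarehouseID}. Prime attributes: {Category, ProductID, WarehouseID}.
Each dependency's left side is a superkey — BCNF holds.

BCNF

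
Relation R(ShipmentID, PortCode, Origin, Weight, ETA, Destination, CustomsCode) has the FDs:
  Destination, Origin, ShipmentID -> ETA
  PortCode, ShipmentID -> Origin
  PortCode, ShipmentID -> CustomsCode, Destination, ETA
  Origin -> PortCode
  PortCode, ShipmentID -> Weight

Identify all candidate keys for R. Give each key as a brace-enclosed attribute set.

{ShipmentID} never appears on the right of any FD, so every key must include it.
{Origin, ShipmentID}⁺ = {CustomsCode, Destination, ETA, Origin, PortCode, ShipmentID, Weight} — all of the relation — so {Origin, ShipmentID} is a candidate key.
{PortCode, ShipmentID}⁺ = {CustomsCode, Destination, ETA, Origin, PortCode, ShipmentID, Weight} — all of the relation — so {PortCode, ShipmentID} is a candidate key.
Any other superkey properly contains one of these, so there are no further candidate keys.

{Origin, ShipmentID}, {PortCode, ShipmentID}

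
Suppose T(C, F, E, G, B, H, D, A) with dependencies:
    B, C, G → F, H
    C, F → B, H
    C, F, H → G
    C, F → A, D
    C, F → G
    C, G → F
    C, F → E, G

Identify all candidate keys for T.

No FD produces {C}, so it must be in every candidate key.
{C, F} is a candidate key since {C, F}⁺ = {A, B, C, D, E, F, G, H} covers every attribute.
{C, G} is a candidate key since {C, G}⁺ = {A, B, C, D, E, F, G, H} covers every attribute.
No proper subset of any of these is a key, and no other minimal superkey exists.

{C, F}, {C, G}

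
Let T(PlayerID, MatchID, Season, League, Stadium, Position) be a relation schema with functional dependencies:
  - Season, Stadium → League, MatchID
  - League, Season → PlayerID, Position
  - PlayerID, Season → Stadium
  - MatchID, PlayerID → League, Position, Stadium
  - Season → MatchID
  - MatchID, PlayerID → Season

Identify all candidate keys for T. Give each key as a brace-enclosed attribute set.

{League, Season}, {MatchID, PlayerID}, {PlayerID, Season}, {Season, Stadium}

Closure of {League, Season} is {League, MatchID, PlayerID, Position, Season, Stadium}, the whole schema; {League, Season} is a candidate key.
Closure of {MatchID, PlayerID} is {League, MatchID, PlayerID, Position, Season, Stadium}, the whole schema; {MatchID, PlayerID} is a candidate key.
Closure of {PlayerID, Season} is {League, MatchID, PlayerID, Position, Season, Stadium}, the whole schema; {PlayerID, Season} is a candidate key.
Closure of {Season, Stadium} is {League, MatchID, PlayerID, Position, Season, Stadium}, the whole schema; {Season, Stadium} is a candidate key.
Any other superkey properly contains one of these, so there are no further candidate keys.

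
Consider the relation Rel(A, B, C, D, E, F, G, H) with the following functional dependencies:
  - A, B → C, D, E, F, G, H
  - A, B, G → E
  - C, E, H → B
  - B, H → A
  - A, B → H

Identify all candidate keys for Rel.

Closure of {A, B} is {A, B, C, D, E, F, G, H}, the whole schema; {A, B} is a candidate key.
Closure of {B, H} is {A, B, C, D, E, F, G, H}, the whole schema; {B, H} is a candidate key.
Closure of {C, E, H} is {A, B, C, D, E, F, G, H}, the whole schema; {C, E, H} is a candidate key.
No proper subset of any of these is a key, and no other minimal superkey exists.

{A, B}, {B, H}, {C, E, H}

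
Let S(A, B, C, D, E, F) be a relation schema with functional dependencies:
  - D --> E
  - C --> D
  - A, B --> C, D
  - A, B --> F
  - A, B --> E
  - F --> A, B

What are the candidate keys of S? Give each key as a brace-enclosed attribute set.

Closure of {F} is {A, B, C, D, E, F}, the whole schema; {F} is a candidate key.
Closure of {A, B} is {A, B, C, D, E, F}, the whole schema; {A, B} is a candidate key.
No proper subset of any of these is a key, and no other minimal superkey exists.

{A, B}, {F}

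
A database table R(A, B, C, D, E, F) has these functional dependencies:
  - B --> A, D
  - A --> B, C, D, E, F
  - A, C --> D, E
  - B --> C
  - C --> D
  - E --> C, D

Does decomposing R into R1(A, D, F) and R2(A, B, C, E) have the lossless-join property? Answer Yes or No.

Yes

R1 ∩ R2 = {A}; its closure under F is {A, B, C, D, E, F}.
This includes all of R1, so the common attributes are a superkey of R1 — the join is lossless.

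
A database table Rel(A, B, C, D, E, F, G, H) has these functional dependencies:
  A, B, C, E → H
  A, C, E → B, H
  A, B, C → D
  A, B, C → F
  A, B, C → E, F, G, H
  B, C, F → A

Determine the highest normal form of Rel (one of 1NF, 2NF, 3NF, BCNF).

Candidate keys: {A, B, C}, {A, C, E}, {B, C, F}. Prime attributes: {A, B, C, E, F}.
The left-hand side of every FD is a superkey, so BCNF is satisfied.

BCNF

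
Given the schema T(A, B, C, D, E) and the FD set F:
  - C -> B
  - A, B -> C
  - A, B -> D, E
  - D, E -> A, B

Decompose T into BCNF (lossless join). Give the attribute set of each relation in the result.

{A, C, D, E}; {B, C}

Candidate keys of the original relation: {A, B}, {A, C}, {D, E}.
{A, B, C, D, E}: {C} determines {B, C} here but is not a superkey — split on C -> B, giving {B, C} and {A, C, D, E}.
{B, C}: every determinant is a superkey — BCNF.
{A, C, D, E}: every determinant is a superkey — BCNF.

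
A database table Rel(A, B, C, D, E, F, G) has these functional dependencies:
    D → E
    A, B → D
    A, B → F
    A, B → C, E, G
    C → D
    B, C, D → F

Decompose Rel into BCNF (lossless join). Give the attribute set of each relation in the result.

{A, B, C, G}; {B, C, F}; {C, D}; {D, E}

Candidate key of the original relation: {A, B}.
In {A, B, C, D, E, F, G}, {D} is not a superkey ({D}⁺ restricted to this set is {D, E}), so split on D → E into {D, E} and {A, B, C, D, F, G}.
{D, E}: every determinant is a superkey — BCNF.
In {A, B, C, D, F, G}, {C} is not a superkey ({C}⁺ restricted to this set is {C, D}), so split on C → D into {C, D} and {A, B, C, F, G}.
{C, D}: every determinant is a superkey — BCNF.
In {A, B, C, F, G}, {B, C} is not a superkey ({B, C}⁺ restricted to this set is {B, C, F}), so split on B, C → F into {B, C, F} and {A, B, C, G}.
{B, C, F}: every determinant is a superkey — BCNF.
{A, B, C, G}: every determinant is a superkey — BCNF.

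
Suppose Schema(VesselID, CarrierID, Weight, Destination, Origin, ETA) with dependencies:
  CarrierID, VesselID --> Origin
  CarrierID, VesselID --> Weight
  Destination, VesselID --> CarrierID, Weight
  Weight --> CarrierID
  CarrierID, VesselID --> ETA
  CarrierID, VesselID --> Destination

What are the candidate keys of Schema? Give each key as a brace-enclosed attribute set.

Attributes never on any right-hand side: {VesselID} — every candidate key must contain it.
{CarrierID, VesselID}⁺ = {CarrierID, Destination, ETA, Origin, VesselID, Weight}, which is every attribute, so {CarrierID, VesselID} is a candidate key.
{Destination, VesselID}⁺ = {CarrierID, Destination, ETA, Origin, VesselID, Weight}, which is every attribute, so {Destination, VesselID} is a candidate key.
{VesselID, Weight}⁺ = {CarrierID, Destination, ETA, Origin, VesselID, Weight}, which is every attribute, so {VesselID, Weight} is a candidate key.
No proper subset of any of these is a key, and no other minimal superkey exists.

{CarrierID, VesselID}, {Destination, VesselID}, {VesselID, Weight}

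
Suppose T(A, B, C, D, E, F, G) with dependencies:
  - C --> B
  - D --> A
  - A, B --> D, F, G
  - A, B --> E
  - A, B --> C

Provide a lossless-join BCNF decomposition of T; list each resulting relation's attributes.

{A, D}; {B, C}; {C, D, E, F, G}

Candidate keys of the original relation: {A, B}, {A, C}, {B, D}, {C, D}.
In {A, B, C, D, E, F, G}, {C} is not a superkey ({C}⁺ restricted to this set is {B, C}), so split on C --> B into {B, C} and {A, C, D, E, F, G}.
{B, C} is in BCNF.
In {A, C, D, E, F, G}, {D} is not a superkey ({D}⁺ restricted to this set is {A, D}), so split on D --> A into {A, D} and {C, D, E, F, G}.
{A, D} is in BCNF.
{C, D, E, F, G} is in BCNF.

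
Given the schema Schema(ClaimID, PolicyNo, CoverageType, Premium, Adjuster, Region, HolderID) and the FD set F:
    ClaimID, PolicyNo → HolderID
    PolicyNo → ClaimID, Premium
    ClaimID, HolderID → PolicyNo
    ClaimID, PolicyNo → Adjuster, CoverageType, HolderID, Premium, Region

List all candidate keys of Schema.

{ClaimID, HolderID}, {PolicyNo}

{PolicyNo}⁺ = {Adjuster, ClaimID, CoverageType, HolderID, PolicyNo, Premium, Region}, which is every attribute, so {PolicyNo} is a candidate key.
{ClaimID, HolderID}⁺ = {Adjuster, ClaimID, CoverageType, HolderID, PolicyNo, Premium, Region}, which is every attribute, so {ClaimID, HolderID} is a candidate key.
No proper subset of any of these is a key, and no other minimal superkey exists.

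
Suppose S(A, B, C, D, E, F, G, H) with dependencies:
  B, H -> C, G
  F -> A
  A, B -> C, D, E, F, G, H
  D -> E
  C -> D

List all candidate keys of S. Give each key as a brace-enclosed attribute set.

{A, B}, {B, F}

Attributes never on any right-hand side: {B} — every candidate key must contain it.
Closure of {A, B} is {A, B, C, D, E, F, G, H}, the whole schema; {A, B} is a candidate key.
Closure of {B, F} is {A, B, C, D, E, F, G, H}, the whole schema; {B, F} is a candidate key.
No proper subset of any of these is a key, and no other minimal superkey exists.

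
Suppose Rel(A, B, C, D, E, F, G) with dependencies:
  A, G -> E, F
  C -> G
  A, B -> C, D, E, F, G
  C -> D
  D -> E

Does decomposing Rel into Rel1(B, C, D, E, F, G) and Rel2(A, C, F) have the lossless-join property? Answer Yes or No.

No

Rel1 ∩ Rel2 = {C, F}; its closure under F is {C, D, E, F, G}.
The closure covers neither Rel1 nor Rel2 entirely; the join is not lossless.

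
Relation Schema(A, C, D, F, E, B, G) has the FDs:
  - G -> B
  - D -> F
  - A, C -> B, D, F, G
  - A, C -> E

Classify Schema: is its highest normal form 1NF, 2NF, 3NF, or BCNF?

2NF

Candidate key: {A, C}. Prime attributes: {A, C}.
For G -> B we have {G}⁺ = {B, G}; {G} is not a superkey, so BCNF fails.
G -> B has non-prime {B} on the right and a non-superkey on the left, so 3NF fails.
No non-prime attribute depends on a proper subset of any candidate key, so 2NF holds.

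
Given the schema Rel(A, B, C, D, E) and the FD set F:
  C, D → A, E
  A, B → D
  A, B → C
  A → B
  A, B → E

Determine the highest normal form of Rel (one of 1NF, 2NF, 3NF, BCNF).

BCNF

Candidate keys: {A}, {C, D}. Prime attributes: {A, C, D}.
Every FD has a superkey on the left, so the relation is in BCNF.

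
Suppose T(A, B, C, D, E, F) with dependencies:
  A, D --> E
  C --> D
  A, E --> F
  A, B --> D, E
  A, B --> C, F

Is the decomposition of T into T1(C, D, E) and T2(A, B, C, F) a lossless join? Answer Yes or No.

No

Common attributes: {C}; their closure is {C, D}.
The closure covers neither T1 nor T2 entirely; the join is not lossless.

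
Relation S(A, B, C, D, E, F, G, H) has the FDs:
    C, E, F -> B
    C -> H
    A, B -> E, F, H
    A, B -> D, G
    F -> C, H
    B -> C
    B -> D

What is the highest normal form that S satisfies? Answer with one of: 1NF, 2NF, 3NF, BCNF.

1NF

Candidate keys: {A, B}, {A, E, F}. Prime attributes: {A, B, E, F}.
C, E, F -> B: {C, E, F}⁺ = {B, C, D, E, F, H}, which is not all of the attributes, so the left side is not a superkey — BCNF is violated.
Because {H} is non-prime and the left side of C -> H is not a superkey, the relation is not in 3NF.
{B} is a proper subset of the key {A, B}, and {B}⁺ contains the non-prime attributes {C, D, H} — a partial dependency, so 2NF is violated.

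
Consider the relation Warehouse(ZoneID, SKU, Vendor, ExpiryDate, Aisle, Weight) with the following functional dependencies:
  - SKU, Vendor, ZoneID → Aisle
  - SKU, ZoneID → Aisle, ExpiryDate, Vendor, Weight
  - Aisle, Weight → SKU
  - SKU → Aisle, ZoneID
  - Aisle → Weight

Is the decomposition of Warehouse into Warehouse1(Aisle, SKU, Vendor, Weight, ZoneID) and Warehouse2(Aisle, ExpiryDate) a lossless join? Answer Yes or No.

Warehouse1 ∩ Warehouse2 = {Aisle}; its closure under F is {Aisle, ExpiryDate, SKU, Vendor, Weight, ZoneID}.
This includes all of Warehouse1, so the common attributes are a superkey of Warehouse1 — the join is lossless.

Yes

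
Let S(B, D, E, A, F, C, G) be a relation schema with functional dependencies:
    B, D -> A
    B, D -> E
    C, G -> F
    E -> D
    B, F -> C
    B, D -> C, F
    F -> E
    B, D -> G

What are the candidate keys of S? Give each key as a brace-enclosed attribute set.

No FD produces {B}, so it must be in every candidate key.
{B, D}⁺ = {A, B, C, D, E, F, G} — all of the relation — so {B, D} is a candidate key.
{B, E}⁺ = {A, B, C, D, E, F, G} — all of the relation — so {B, E} is a candidate key.
{B, F}⁺ = {A, B, C, D, E, F, G} — all of the relation — so {B, F} is a candidate key.
{B, C, G}⁺ = {A, B, C, D, E, F, G} — all of the relation — so {B, C, G} is a candidate key.
These are minimal and exhaustive — every other superkey contains one of them.

{B, C, G}, {B, D}, {B, E}, {B, F}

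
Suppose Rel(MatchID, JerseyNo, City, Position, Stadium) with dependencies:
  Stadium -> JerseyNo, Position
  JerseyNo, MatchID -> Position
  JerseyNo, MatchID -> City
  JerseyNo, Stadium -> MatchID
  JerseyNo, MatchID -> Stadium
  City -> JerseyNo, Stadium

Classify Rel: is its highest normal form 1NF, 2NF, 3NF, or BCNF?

BCNF

Candidate keys: {City}, {JerseyNo, MatchID}, {Stadium}. Prime attributes: {City, JerseyNo, MatchID, Stadium}.
Each dependency's left side is a superkey — BCNF holds.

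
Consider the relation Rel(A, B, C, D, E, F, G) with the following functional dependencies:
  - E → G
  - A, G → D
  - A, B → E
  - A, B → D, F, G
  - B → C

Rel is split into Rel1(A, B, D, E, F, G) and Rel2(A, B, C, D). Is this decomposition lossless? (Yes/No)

Yes

Rel1 ∩ Rel2 = {A, B, D}; its closure under F is {A, B, C, D, E, F, G}.
This includes all of Rel1, so the common attributes are a superkey of Rel1 — the join is lossless.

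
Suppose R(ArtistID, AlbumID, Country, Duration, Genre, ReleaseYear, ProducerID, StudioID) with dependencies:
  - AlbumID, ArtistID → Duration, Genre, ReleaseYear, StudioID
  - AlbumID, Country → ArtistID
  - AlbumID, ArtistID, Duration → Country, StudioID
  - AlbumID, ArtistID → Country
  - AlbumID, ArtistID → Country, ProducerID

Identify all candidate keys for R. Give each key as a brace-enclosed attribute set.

Attributes never on any right-hand side: {AlbumID} — every candidate key must contain it.
Closure of {AlbumID, ArtistID} is {AlbumID, ArtistID, Country, Duration, Genre, ProducerID, ReleaseYear, StudioID}, the whole schema; {AlbumID, ArtistID} is a candidate key.
Closure of {AlbumID, Country} is {AlbumID, ArtistID, Country, Duration, Genre, ProducerID, ReleaseYear, StudioID}, the whole schema; {AlbumID, Country} is a candidate key.
No proper subset of any of these is a key, and no other minimal superkey exists.

{AlbumID, ArtistID}, {AlbumID, Country}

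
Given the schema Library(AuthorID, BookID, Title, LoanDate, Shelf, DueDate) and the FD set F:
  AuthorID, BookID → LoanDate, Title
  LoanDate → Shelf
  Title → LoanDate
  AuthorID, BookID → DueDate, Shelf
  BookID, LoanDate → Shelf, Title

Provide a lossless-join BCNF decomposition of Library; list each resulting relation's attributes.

{AuthorID, BookID, DueDate, Title}; {LoanDate, Shelf}; {LoanDate, Title}

Candidate key of the original relation: {AuthorID, BookID}.
Within {AuthorID, BookID, DueDate, LoanDate, Shelf, Title}: {LoanDate}⁺ ∩ {AuthorID, BookID, DueDate, LoanDate, Shelf, Title} = {LoanDate, Shelf}, not the whole set, so LoanDate → Shelf violates BCNF; decompose into {LoanDate, Shelf} and {AuthorID, BookID, DueDate, LoanDate, Title}.
{LoanDate, Shelf}: every determinant is a superkey — BCNF.
Within {AuthorID, BookID, DueDate, LoanDate, Title}: {Title}⁺ ∩ {AuthorID, BookID, DueDate, LoanDate, Title} = {LoanDate, Title}, not the whole set, so Title → LoanDate violates BCNF; decompose into {LoanDate, Title} and {AuthorID, BookID, DueDate, Title}.
{LoanDate, Title}: every determinant is a superkey — BCNF.
{AuthorID, BookID, DueDate, Title}: every determinant is a superkey — BCNF.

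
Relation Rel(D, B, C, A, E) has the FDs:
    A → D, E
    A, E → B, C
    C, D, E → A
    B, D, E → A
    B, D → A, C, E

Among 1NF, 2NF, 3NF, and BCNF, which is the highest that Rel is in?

Candidate keys: {A}, {B, D}, {C, D, E}. Prime attributes: {A, B, C, D, E}.
Each dependency's left side is a superkey — BCNF holds.

BCNF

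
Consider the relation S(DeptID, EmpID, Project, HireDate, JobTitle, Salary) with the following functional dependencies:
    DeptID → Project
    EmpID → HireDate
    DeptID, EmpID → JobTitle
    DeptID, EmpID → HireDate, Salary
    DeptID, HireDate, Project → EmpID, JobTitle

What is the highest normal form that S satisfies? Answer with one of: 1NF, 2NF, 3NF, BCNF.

1NF

Candidate keys: {DeptID, EmpID}, {DeptID, HireDate}. Prime attributes: {DeptID, EmpID, HireDate}.
DeptID → Project: {DeptID}⁺ = {DeptID, Project}, which is not all of the attributes, so the left side is not a superkey — BCNF is violated.
DeptID → Project has non-prime {Project} on the right and a non-superkey on the left, so 3NF fails.
Since {DeptID} ⊂ {DeptID, EmpID} and {DeptID}⁺ ⊇ {Project} with {Project} non-prime, there is a partial dependency; 2NF fails.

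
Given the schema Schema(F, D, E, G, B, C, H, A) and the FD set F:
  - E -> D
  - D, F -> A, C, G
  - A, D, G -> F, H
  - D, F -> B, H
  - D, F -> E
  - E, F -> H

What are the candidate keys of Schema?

{A, D, G}, {A, E, G}, {D, F}, {E, F}

{D, F}⁺ = {A, B, C, D, E, F, G, H} — all of the relation — so {D, F} is a candidate key.
{E, F}⁺ = {A, B, C, D, E, F, G, H} — all of the relation — so {E, F} is a candidate key.
{A, D, G}⁺ = {A, B, C, D, E, F, G, H} — all of the relation — so {A, D, G} is a candidate key.
{A, E, G}⁺ = {A, B, C, D, E, F, G, H} — all of the relation — so {A, E, G} is a candidate key.
Any other superkey properly contains one of these, so there are no further candidate keys.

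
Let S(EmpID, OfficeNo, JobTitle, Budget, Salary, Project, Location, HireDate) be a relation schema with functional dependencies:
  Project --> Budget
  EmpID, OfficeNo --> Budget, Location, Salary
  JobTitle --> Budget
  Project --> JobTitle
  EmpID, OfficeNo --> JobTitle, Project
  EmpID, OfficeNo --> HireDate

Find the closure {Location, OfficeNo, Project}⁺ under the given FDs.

Start with {Location, OfficeNo, Project}.
Project --> Budget applies; add {Budget} → now {Budget, Location, OfficeNo, Project}.
Project --> JobTitle applies; add {JobTitle} → now {Budget, JobTitle, Location, OfficeNo, Project}.
No further FD applies.

{Budget, JobTitle, Location, OfficeNo, Project}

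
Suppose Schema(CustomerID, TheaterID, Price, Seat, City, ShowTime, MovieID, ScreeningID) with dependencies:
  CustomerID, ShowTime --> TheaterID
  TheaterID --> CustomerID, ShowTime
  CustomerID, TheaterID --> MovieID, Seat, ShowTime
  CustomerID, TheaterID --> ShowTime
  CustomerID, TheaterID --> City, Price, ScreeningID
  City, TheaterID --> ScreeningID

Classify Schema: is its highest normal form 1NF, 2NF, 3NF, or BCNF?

BCNF

Candidate keys: {CustomerID, ShowTime}, {TheaterID}. Prime attributes: {CustomerID, ShowTime, TheaterID}.
Every FD has a superkey on the left, so the relation is in BCNF.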